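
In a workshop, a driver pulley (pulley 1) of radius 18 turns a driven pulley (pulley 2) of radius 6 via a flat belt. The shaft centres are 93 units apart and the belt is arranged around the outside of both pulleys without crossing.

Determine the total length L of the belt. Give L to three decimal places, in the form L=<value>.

open belt: β = asin((r2−r1)/C) = asin(-12/93) = -7.4137°
wrap1 = π − 2β = 194.8273°
wrap2 = π + 2β = 165.1727°
tangent length = C·cosβ = 92.2226
L = r1·wrap1 + r2·wrap2 + 2·C·cosβ = 18·3.4004 + 6·2.8828 + 2·92.2226 = 262.9488

L=262.949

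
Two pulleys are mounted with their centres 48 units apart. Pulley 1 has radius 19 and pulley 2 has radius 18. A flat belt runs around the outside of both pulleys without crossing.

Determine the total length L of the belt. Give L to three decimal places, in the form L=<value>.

open belt: β = asin((r2−r1)/C) = asin(-1/48) = -1.1937°
wrap1 = π − 2β = 182.3875°
wrap2 = π + 2β = 177.6125°
tangent length = C·cosβ = 47.9896
L = r1·wrap1 + r2·wrap2 + 2·C·cosβ = 19·3.1833 + 18·3.0999 + 2·47.9896 = 212.2598

L=212.260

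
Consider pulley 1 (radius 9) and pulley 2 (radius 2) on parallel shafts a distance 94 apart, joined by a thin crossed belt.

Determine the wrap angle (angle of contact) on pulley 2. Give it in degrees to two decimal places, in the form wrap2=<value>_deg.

crossed belt: β = asin((r1+r2)/C) = asin(11/94) = 6.7202°
wrap1 = wrap2 = π + 2β = 193.4404°

wrap2=193.44_deg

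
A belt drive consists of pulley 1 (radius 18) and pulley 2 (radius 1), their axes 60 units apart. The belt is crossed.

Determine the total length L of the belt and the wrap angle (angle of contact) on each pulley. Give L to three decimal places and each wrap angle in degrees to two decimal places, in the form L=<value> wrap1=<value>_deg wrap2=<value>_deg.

L=185.759 wrap1=216.92_deg wrap2=216.92_deg

crossed belt: β = asin((r1+r2)/C) = asin(19/60) = 18.4615°
wrap1 = wrap2 = π + 2β = 216.9229°
tangent length = C·cosβ = 56.9122
L = (r1+r2)·wrap + 2·C·cosβ = 19·3.7860 + 2·56.9122 = 185.7588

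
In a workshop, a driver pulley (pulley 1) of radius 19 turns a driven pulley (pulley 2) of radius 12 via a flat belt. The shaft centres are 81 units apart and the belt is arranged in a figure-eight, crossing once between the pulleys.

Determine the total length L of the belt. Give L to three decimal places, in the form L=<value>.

L=271.405

crossed belt: β = asin((r1+r2)/C) = asin(31/81) = 22.5020°
wrap1 = wrap2 = π + 2β = 225.0040°
tangent length = C·cosβ = 74.8331
L = (r1+r2)·wrap + 2·C·cosβ = 31·3.9271 + 2·74.8331 = 271.4052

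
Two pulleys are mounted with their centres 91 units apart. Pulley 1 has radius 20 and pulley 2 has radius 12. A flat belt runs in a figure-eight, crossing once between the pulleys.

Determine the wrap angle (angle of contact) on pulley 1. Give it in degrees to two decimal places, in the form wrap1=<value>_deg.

crossed belt: β = asin((r1+r2)/C) = asin(32/91) = 20.5882°
wrap1 = wrap2 = π + 2β = 221.1763°

wrap1=221.18_deg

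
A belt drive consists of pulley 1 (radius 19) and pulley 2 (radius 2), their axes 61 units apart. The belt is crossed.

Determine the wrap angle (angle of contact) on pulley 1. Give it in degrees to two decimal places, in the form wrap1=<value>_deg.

wrap1=220.27_deg

crossed belt: β = asin((r1+r2)/C) = asin(21/61) = 20.1368°
wrap1 = wrap2 = π + 2β = 220.2735°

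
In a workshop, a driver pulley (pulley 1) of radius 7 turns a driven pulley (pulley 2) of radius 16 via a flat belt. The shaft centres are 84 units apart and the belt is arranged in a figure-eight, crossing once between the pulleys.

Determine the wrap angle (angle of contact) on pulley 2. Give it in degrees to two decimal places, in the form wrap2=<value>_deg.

crossed belt: β = asin((r1+r2)/C) = asin(23/84) = 15.8911°
wrap1 = wrap2 = π + 2β = 211.7822°

wrap2=211.78_deg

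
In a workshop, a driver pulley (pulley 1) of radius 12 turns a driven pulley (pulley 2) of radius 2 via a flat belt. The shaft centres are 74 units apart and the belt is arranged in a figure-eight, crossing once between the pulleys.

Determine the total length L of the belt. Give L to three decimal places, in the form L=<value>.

crossed belt: β = asin((r1+r2)/C) = asin(14/74) = 10.9055°
wrap1 = wrap2 = π + 2β = 201.8109°
tangent length = C·cosβ = 72.6636
L = (r1+r2)·wrap + 2·C·cosβ = 14·3.5223 + 2·72.6636 = 194.6389

L=194.639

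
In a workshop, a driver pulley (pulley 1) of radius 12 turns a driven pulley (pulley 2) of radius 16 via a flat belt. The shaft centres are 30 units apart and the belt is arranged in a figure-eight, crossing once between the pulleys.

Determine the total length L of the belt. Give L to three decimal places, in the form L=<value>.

L=176.906

crossed belt: β = asin((r1+r2)/C) = asin(28/30) = 68.9605°
wrap1 = wrap2 = π + 2β = 317.9211°
tangent length = C·cosβ = 10.7703
L = (r1+r2)·wrap + 2·C·cosβ = 28·5.5488 + 2·10.7703 = 176.9062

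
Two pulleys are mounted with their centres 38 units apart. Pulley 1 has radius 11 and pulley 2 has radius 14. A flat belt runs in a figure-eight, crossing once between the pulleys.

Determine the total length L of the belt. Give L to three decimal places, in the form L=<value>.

crossed belt: β = asin((r1+r2)/C) = asin(25/38) = 41.1395°
wrap1 = wrap2 = π + 2β = 262.2790°
tangent length = C·cosβ = 28.6182
L = (r1+r2)·wrap + 2·C·cosβ = 25·4.5776 + 2·28.6182 = 171.6772

L=171.677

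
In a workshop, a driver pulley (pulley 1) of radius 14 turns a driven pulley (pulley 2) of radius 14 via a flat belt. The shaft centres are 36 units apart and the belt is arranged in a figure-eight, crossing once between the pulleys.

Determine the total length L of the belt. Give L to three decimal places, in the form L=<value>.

L=183.122

crossed belt: β = asin((r1+r2)/C) = asin(28/36) = 51.0576°
wrap1 = wrap2 = π + 2β = 282.1151°
tangent length = C·cosβ = 22.6274
L = (r1+r2)·wrap + 2·C·cosβ = 28·4.9238 + 2·22.6274 = 183.1223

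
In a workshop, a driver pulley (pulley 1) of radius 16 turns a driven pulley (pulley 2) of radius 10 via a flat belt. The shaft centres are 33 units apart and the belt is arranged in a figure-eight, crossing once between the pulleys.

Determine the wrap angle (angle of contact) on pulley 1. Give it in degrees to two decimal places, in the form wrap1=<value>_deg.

crossed belt: β = asin((r1+r2)/C) = asin(26/33) = 51.9877°
wrap1 = wrap2 = π + 2β = 283.9754°

wrap1=283.98_deg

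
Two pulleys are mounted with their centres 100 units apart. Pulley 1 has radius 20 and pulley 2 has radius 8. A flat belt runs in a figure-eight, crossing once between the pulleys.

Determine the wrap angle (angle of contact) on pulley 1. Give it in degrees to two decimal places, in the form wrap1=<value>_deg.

crossed belt: β = asin((r1+r2)/C) = asin(28/100) = 16.2602°
wrap1 = wrap2 = π + 2β = 212.5204°

wrap1=212.52_deg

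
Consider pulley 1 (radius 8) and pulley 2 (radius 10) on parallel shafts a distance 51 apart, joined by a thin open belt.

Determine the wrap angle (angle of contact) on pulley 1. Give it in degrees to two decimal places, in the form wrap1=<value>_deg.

wrap1=175.51_deg

open belt: β = asin((r2−r1)/C) = asin(2/51) = 2.2475°
wrap1 = π − 2β = 175.5051°
wrap2 = π + 2β = 184.4949°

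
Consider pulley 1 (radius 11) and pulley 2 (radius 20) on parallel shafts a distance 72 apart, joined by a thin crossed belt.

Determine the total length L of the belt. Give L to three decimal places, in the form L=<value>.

L=254.955

crossed belt: β = asin((r1+r2)/C) = asin(31/72) = 25.5028°
wrap1 = wrap2 = π + 2β = 231.0056°
tangent length = C·cosβ = 64.9846
L = (r1+r2)·wrap + 2·C·cosβ = 31·4.0318 + 2·64.9846 = 254.9553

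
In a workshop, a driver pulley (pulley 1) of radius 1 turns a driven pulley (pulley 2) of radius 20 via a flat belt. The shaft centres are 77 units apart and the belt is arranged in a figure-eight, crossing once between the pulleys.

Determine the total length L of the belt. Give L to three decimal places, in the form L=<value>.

L=225.737

crossed belt: β = asin((r1+r2)/C) = asin(21/77) = 15.8266°
wrap1 = wrap2 = π + 2β = 211.6532°
tangent length = C·cosβ = 74.0810
L = (r1+r2)·wrap + 2·C·cosβ = 21·3.6940 + 2·74.0810 = 225.7370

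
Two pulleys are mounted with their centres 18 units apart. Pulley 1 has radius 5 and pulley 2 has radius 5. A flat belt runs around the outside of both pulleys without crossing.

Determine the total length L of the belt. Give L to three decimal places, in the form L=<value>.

L=67.416

open belt: β = asin((r2−r1)/C) = asin(0/18) = 0.0000°
wrap1 = π − 2β = 180.0000°
wrap2 = π + 2β = 180.0000°
tangent length = C·cosβ = 18.0000
L = r1·wrap1 + r2·wrap2 + 2·C·cosβ = 5·3.1416 + 5·3.1416 + 2·18.0000 = 67.4159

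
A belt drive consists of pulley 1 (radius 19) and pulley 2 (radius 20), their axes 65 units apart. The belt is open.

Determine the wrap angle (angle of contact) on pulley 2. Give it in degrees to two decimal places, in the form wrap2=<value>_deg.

open belt: β = asin((r2−r1)/C) = asin(1/65) = 0.8815°
wrap1 = π − 2β = 178.2370°
wrap2 = π + 2β = 181.7630°

wrap2=181.76_deg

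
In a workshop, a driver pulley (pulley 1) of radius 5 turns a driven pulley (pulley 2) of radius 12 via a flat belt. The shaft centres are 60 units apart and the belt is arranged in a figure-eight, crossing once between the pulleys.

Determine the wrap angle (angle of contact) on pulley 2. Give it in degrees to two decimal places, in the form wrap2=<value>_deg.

crossed belt: β = asin((r1+r2)/C) = asin(17/60) = 16.4592°
wrap1 = wrap2 = π + 2β = 212.9185°

wrap2=212.92_deg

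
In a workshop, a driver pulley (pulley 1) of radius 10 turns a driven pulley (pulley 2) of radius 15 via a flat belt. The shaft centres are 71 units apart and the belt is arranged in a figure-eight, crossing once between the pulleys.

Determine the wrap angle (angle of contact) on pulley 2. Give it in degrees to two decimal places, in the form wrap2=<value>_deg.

crossed belt: β = asin((r1+r2)/C) = asin(25/71) = 20.6166°
wrap1 = wrap2 = π + 2β = 221.2332°

wrap2=221.23_deg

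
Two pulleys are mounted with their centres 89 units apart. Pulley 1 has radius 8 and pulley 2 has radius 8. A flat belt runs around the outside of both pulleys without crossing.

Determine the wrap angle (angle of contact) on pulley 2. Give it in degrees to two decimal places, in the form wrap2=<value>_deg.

open belt: β = asin((r2−r1)/C) = asin(0/89) = 0.0000°
wrap1 = π − 2β = 180.0000°
wrap2 = π + 2β = 180.0000°

wrap2=180.00_deg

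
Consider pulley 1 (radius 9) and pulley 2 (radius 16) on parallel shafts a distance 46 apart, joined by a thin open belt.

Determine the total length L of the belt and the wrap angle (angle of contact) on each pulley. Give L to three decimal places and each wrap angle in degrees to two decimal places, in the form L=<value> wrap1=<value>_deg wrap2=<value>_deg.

open belt: β = asin((r2−r1)/C) = asin(7/46) = 8.7529°
wrap1 = π − 2β = 162.4941°
wrap2 = π + 2β = 197.5059°
tangent length = C·cosβ = 45.4643
L = r1·wrap1 + r2·wrap2 + 2·C·cosβ = 9·2.8361 + 16·3.4471 + 2·45.4643 = 171.6071

L=171.607 wrap1=162.49_deg wrap2=197.51_deg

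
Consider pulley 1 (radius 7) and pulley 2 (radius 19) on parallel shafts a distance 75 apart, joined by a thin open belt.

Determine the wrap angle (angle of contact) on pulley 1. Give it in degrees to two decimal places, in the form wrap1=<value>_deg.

open belt: β = asin((r2−r1)/C) = asin(12/75) = 9.2069°
wrap1 = π − 2β = 161.5862°
wrap2 = π + 2β = 198.4138°

wrap1=161.59_deg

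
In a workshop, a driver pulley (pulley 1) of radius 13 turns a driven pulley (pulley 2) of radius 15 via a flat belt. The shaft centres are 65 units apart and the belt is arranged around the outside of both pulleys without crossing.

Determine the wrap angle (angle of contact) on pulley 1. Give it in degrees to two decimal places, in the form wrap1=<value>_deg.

wrap1=176.47_deg

open belt: β = asin((r2−r1)/C) = asin(2/65) = 1.7632°
wrap1 = π − 2β = 176.4735°
wrap2 = π + 2β = 183.5265°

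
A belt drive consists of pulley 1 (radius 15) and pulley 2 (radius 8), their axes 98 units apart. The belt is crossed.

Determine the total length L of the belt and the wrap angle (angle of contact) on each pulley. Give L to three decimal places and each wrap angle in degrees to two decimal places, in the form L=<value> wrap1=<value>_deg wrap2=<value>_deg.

crossed belt: β = asin((r1+r2)/C) = asin(23/98) = 13.5736°
wrap1 = wrap2 = π + 2β = 207.1472°
tangent length = C·cosβ = 95.2628
L = (r1+r2)·wrap + 2·C·cosβ = 23·3.6154 + 2·95.2628 = 273.6798

L=273.680 wrap1=207.15_deg wrap2=207.15_deg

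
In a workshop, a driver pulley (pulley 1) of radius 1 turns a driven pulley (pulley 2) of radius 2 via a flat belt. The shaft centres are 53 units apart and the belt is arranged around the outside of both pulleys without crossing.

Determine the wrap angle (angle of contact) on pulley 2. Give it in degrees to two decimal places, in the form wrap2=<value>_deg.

wrap2=182.16_deg

open belt: β = asin((r2−r1)/C) = asin(1/53) = 1.0811°
wrap1 = π − 2β = 177.8378°
wrap2 = π + 2β = 182.1622°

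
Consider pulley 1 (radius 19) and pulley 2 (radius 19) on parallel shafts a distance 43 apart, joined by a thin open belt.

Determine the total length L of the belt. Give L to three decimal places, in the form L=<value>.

open belt: β = asin((r2−r1)/C) = asin(0/43) = 0.0000°
wrap1 = π − 2β = 180.0000°
wrap2 = π + 2β = 180.0000°
tangent length = C·cosβ = 43.0000
L = r1·wrap1 + r2·wrap2 + 2·C·cosβ = 19·3.1416 + 19·3.1416 + 2·43.0000 = 205.3805

L=205.381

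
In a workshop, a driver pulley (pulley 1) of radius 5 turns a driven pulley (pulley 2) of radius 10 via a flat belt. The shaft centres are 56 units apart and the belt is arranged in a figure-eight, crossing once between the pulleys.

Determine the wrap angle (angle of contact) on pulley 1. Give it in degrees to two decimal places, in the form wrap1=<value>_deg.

wrap1=211.07_deg

crossed belt: β = asin((r1+r2)/C) = asin(15/56) = 15.5368°
wrap1 = wrap2 = π + 2β = 211.0736°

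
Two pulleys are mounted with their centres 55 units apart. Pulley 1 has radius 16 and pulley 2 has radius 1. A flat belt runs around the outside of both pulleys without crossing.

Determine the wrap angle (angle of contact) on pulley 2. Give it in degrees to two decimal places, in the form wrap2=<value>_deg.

open belt: β = asin((r2−r1)/C) = asin(-15/55) = -15.8266°
wrap1 = π − 2β = 211.6532°
wrap2 = π + 2β = 148.3468°

wrap2=148.35_deg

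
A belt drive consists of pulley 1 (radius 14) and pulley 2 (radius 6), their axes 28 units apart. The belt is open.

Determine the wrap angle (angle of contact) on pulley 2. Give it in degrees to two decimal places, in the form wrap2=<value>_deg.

open belt: β = asin((r2−r1)/C) = asin(-8/28) = -16.6015°
wrap1 = π − 2β = 213.2031°
wrap2 = π + 2β = 146.7969°

wrap2=146.80_deg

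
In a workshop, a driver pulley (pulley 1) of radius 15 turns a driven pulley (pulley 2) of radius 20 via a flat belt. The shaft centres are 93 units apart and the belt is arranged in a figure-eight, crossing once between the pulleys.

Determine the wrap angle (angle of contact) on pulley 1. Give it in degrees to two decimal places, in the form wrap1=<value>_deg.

crossed belt: β = asin((r1+r2)/C) = asin(35/93) = 22.1074°
wrap1 = wrap2 = π + 2β = 224.2148°

wrap1=224.21_deg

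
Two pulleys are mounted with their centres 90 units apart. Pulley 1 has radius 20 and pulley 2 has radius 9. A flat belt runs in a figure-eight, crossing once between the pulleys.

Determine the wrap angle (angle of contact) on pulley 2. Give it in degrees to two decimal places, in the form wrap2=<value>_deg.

wrap2=217.59_deg

crossed belt: β = asin((r1+r2)/C) = asin(29/90) = 18.7974°
wrap1 = wrap2 = π + 2β = 217.5947°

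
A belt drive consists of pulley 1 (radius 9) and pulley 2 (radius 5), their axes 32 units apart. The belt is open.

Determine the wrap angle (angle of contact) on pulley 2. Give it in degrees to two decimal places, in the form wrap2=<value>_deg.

wrap2=165.64_deg

open belt: β = asin((r2−r1)/C) = asin(-4/32) = -7.1808°
wrap1 = π − 2β = 194.3615°
wrap2 = π + 2β = 165.6385°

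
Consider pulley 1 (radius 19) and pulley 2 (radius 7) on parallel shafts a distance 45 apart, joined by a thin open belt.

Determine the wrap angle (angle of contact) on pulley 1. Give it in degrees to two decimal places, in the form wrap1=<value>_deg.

wrap1=210.93_deg

open belt: β = asin((r2−r1)/C) = asin(-12/45) = -15.4660°
wrap1 = π − 2β = 210.9320°
wrap2 = π + 2β = 149.0680°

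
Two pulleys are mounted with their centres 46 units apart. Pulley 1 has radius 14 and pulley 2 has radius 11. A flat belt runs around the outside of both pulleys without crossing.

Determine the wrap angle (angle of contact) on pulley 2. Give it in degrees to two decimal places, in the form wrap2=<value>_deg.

wrap2=172.52_deg

open belt: β = asin((r2−r1)/C) = asin(-3/46) = -3.7393°
wrap1 = π − 2β = 187.4787°
wrap2 = π + 2β = 172.5213°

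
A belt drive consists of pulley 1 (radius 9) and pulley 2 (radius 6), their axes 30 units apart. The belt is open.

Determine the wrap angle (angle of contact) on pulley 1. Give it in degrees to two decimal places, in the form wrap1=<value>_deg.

open belt: β = asin((r2−r1)/C) = asin(-3/30) = -5.7392°
wrap1 = π − 2β = 191.4783°
wrap2 = π + 2β = 168.5217°

wrap1=191.48_deg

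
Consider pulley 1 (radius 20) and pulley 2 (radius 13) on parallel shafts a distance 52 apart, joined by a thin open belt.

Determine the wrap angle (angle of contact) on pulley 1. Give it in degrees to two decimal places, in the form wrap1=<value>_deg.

open belt: β = asin((r2−r1)/C) = asin(-7/52) = -7.7364°
wrap1 = π − 2β = 195.4728°
wrap2 = π + 2β = 164.5272°

wrap1=195.47_deg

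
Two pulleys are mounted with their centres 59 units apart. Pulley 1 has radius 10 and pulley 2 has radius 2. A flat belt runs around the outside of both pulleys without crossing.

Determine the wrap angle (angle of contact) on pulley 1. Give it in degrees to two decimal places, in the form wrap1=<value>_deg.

wrap1=195.59_deg

open belt: β = asin((r2−r1)/C) = asin(-8/59) = -7.7929°
wrap1 = π − 2β = 195.5858°
wrap2 = π + 2β = 164.4142°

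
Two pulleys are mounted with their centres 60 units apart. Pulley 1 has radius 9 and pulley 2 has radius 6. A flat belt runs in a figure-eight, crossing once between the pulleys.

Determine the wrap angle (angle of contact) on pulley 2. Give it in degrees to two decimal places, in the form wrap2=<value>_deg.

crossed belt: β = asin((r1+r2)/C) = asin(15/60) = 14.4775°
wrap1 = wrap2 = π + 2β = 208.9550°

wrap2=208.96_deg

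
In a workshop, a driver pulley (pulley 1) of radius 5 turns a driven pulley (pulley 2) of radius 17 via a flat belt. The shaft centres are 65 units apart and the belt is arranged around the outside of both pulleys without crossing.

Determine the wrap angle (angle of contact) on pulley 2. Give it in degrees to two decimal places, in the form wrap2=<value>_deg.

wrap2=201.28_deg

open belt: β = asin((r2−r1)/C) = asin(12/65) = 10.6387°
wrap1 = π − 2β = 158.7226°
wrap2 = π + 2β = 201.2774°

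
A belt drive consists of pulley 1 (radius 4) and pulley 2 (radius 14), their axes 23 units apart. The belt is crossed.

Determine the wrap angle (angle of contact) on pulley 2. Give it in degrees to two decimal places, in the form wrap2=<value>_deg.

wrap2=283.00_deg

crossed belt: β = asin((r1+r2)/C) = asin(18/23) = 51.5000°
wrap1 = wrap2 = π + 2β = 283.0001°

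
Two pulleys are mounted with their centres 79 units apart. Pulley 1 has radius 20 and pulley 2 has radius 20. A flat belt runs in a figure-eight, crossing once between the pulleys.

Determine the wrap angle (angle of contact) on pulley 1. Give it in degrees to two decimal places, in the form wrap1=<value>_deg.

wrap1=240.84_deg

crossed belt: β = asin((r1+r2)/C) = asin(40/79) = 30.4196°
wrap1 = wrap2 = π + 2β = 240.8392°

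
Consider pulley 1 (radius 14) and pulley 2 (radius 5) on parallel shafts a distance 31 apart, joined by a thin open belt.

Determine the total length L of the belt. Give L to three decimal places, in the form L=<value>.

open belt: β = asin((r2−r1)/C) = asin(-9/31) = -16.8773°
wrap1 = π − 2β = 213.7545°
wrap2 = π + 2β = 146.2455°
tangent length = C·cosβ = 29.6648
L = r1·wrap1 + r2·wrap2 + 2·C·cosβ = 14·3.7307 + 5·2.5525 + 2·29.6648 = 124.3220

L=124.322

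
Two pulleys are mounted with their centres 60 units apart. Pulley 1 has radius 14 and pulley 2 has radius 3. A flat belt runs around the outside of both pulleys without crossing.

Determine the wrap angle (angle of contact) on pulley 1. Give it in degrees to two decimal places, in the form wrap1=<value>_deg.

wrap1=201.13_deg

open belt: β = asin((r2−r1)/C) = asin(-11/60) = -10.5640°
wrap1 = π − 2β = 201.1280°
wrap2 = π + 2β = 158.8720°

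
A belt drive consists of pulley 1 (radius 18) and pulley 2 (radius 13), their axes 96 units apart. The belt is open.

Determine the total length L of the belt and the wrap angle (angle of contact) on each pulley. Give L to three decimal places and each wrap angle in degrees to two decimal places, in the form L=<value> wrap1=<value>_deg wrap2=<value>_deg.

open belt: β = asin((r2−r1)/C) = asin(-5/96) = -2.9855°
wrap1 = π − 2β = 185.9710°
wrap2 = π + 2β = 174.0290°
tangent length = C·cosβ = 95.8697
L = r1·wrap1 + r2·wrap2 + 2·C·cosβ = 18·3.2458 + 13·3.0374 + 2·95.8697 = 289.6498

L=289.650 wrap1=185.97_deg wrap2=174.03_deg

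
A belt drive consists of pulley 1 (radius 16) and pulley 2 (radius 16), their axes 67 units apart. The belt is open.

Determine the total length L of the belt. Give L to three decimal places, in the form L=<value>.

L=234.531

open belt: β = asin((r2−r1)/C) = asin(0/67) = 0.0000°
wrap1 = π − 2β = 180.0000°
wrap2 = π + 2β = 180.0000°
tangent length = C·cosβ = 67.0000
L = r1·wrap1 + r2·wrap2 + 2·C·cosβ = 16·3.1416 + 16·3.1416 + 2·67.0000 = 234.5310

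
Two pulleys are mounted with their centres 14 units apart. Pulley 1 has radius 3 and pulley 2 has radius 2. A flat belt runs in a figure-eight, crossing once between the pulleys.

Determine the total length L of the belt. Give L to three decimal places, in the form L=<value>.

crossed belt: β = asin((r1+r2)/C) = asin(5/14) = 20.9248°
wrap1 = wrap2 = π + 2β = 221.8497°
tangent length = C·cosβ = 13.0767
L = (r1+r2)·wrap + 2·C·cosβ = 5·3.8720 + 2·13.0767 = 45.5134

L=45.513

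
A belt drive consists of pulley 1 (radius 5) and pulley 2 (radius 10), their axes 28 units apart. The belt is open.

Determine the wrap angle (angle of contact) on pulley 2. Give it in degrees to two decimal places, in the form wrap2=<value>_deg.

wrap2=200.57_deg

open belt: β = asin((r2−r1)/C) = asin(5/28) = 10.2866°
wrap1 = π − 2β = 159.4269°
wrap2 = π + 2β = 200.5731°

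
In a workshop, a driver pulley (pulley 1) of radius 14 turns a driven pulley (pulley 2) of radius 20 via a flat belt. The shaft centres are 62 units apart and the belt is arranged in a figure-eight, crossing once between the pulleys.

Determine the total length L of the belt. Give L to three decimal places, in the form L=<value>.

L=249.976

crossed belt: β = asin((r1+r2)/C) = asin(34/62) = 33.2564°
wrap1 = wrap2 = π + 2β = 246.5129°
tangent length = C·cosβ = 51.8459
L = (r1+r2)·wrap + 2·C·cosβ = 34·4.3025 + 2·51.8459 = 249.9755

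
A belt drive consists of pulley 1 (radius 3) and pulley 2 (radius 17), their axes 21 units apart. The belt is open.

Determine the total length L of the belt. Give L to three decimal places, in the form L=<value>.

L=114.569

open belt: β = asin((r2−r1)/C) = asin(14/21) = 41.8103°
wrap1 = π − 2β = 96.3794°
wrap2 = π + 2β = 263.6206°
tangent length = C·cosβ = 15.6525
L = r1·wrap1 + r2·wrap2 + 2·C·cosβ = 3·1.6821 + 17·4.6010 + 2·15.6525 = 114.5692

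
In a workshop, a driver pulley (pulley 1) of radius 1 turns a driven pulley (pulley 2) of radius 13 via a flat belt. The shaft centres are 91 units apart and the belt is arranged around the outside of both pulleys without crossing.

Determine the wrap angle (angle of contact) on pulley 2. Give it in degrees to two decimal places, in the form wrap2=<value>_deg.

wrap2=195.16_deg

open belt: β = asin((r2−r1)/C) = asin(12/91) = 7.5776°
wrap1 = π − 2β = 164.8449°
wrap2 = π + 2β = 195.1551°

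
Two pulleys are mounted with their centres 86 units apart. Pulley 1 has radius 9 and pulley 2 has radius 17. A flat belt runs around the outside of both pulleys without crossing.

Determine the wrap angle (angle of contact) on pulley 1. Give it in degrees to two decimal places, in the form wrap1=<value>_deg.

wrap1=169.32_deg

open belt: β = asin((r2−r1)/C) = asin(8/86) = 5.3376°
wrap1 = π − 2β = 169.3249°
wrap2 = π + 2β = 190.6751°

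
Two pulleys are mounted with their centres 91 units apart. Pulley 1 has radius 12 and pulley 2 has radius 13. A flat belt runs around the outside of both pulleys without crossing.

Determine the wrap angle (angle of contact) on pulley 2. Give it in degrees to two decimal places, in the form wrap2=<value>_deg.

wrap2=181.26_deg

open belt: β = asin((r2−r1)/C) = asin(1/91) = 0.6296°
wrap1 = π − 2β = 178.7407°
wrap2 = π + 2β = 181.2593°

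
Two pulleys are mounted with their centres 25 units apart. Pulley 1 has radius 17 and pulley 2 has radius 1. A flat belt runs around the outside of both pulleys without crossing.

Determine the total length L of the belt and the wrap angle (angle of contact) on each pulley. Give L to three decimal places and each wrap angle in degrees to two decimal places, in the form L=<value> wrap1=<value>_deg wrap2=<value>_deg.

open belt: β = asin((r2−r1)/C) = asin(-16/25) = -39.7918°
wrap1 = π − 2β = 259.5836°
wrap2 = π + 2β = 100.4164°
tangent length = C·cosβ = 19.2094
L = r1·wrap1 + r2·wrap2 + 2·C·cosβ = 17·4.5306 + 1·1.7526 + 2·19.2094 = 117.1914

L=117.191 wrap1=259.58_deg wrap2=100.42_deg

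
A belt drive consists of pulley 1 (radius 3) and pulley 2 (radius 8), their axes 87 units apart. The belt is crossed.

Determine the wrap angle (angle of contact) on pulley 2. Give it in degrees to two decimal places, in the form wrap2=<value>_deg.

wrap2=194.53_deg

crossed belt: β = asin((r1+r2)/C) = asin(11/87) = 7.2637°
wrap1 = wrap2 = π + 2β = 194.5275°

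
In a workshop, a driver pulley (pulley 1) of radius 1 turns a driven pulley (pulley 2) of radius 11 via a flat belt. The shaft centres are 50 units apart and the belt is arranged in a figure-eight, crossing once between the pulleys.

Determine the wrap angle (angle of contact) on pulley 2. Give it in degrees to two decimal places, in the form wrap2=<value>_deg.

wrap2=207.77_deg

crossed belt: β = asin((r1+r2)/C) = asin(12/50) = 13.8865°
wrap1 = wrap2 = π + 2β = 207.7731°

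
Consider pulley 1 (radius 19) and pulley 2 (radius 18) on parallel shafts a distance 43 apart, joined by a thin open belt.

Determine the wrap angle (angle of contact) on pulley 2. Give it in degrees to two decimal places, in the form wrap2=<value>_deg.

open belt: β = asin((r2−r1)/C) = asin(-1/43) = -1.3326°
wrap1 = π − 2β = 182.6652°
wrap2 = π + 2β = 177.3348°

wrap2=177.33_deg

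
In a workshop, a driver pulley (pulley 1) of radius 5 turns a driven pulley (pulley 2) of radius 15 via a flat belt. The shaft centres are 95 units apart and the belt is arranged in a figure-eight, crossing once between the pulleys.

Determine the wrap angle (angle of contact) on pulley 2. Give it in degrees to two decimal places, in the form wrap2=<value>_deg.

crossed belt: β = asin((r1+r2)/C) = asin(20/95) = 12.1532°
wrap1 = wrap2 = π + 2β = 204.3064°

wrap2=204.31_deg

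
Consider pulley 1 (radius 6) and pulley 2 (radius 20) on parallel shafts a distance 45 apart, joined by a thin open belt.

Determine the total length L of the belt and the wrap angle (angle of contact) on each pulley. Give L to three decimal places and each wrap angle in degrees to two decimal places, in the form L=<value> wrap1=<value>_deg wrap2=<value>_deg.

L=176.073 wrap1=143.75_deg wrap2=216.25_deg

open belt: β = asin((r2−r1)/C) = asin(14/45) = 18.1262°
wrap1 = π − 2β = 143.7476°
wrap2 = π + 2β = 216.2524°
tangent length = C·cosβ = 42.7668
L = r1·wrap1 + r2·wrap2 + 2·C·cosβ = 6·2.5089 + 20·3.7743 + 2·42.7668 = 176.0732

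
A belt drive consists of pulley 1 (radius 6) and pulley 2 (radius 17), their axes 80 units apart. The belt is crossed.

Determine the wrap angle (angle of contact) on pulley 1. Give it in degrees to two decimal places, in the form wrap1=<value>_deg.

crossed belt: β = asin((r1+r2)/C) = asin(23/80) = 16.7083°
wrap1 = wrap2 = π + 2β = 213.4167°

wrap1=213.42_deg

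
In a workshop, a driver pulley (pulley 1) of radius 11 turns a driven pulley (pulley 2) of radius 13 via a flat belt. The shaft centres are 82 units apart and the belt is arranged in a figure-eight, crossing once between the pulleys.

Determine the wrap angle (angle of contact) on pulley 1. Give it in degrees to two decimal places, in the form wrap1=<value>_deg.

wrap1=214.04_deg

crossed belt: β = asin((r1+r2)/C) = asin(24/82) = 17.0186°
wrap1 = wrap2 = π + 2β = 214.0373°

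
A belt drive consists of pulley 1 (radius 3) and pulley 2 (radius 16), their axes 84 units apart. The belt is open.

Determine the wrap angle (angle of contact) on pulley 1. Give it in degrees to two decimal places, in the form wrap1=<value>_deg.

wrap1=162.19_deg

open belt: β = asin((r2−r1)/C) = asin(13/84) = 8.9030°
wrap1 = π − 2β = 162.1940°
wrap2 = π + 2β = 197.8060°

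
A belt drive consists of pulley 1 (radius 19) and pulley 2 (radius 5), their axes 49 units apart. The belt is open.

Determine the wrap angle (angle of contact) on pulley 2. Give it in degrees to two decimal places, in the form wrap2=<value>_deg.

open belt: β = asin((r2−r1)/C) = asin(-14/49) = -16.6015°
wrap1 = π − 2β = 213.2031°
wrap2 = π + 2β = 146.7969°

wrap2=146.80_deg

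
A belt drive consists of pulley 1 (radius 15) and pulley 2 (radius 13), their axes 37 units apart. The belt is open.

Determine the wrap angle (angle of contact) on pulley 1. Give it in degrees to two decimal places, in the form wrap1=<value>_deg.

open belt: β = asin((r2−r1)/C) = asin(-2/37) = -3.0986°
wrap1 = π − 2β = 186.1972°
wrap2 = π + 2β = 173.8028°

wrap1=186.20_deg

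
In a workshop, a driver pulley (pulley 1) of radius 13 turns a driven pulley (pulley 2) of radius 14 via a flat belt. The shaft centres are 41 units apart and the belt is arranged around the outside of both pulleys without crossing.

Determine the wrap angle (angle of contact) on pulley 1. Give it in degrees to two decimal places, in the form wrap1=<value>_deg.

wrap1=177.20_deg

open belt: β = asin((r2−r1)/C) = asin(1/41) = 1.3976°
wrap1 = π − 2β = 177.2048°
wrap2 = π + 2β = 182.7952°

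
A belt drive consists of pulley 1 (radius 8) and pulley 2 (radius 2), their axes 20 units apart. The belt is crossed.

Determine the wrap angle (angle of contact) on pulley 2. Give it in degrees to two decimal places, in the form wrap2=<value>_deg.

wrap2=240.00_deg

crossed belt: β = asin((r1+r2)/C) = asin(10/20) = 30.0000°
wrap1 = wrap2 = π + 2β = 240.0000°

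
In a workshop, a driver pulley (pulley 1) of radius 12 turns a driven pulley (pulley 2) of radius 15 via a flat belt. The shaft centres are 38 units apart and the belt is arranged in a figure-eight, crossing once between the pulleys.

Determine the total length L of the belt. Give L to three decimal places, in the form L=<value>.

L=180.975

crossed belt: β = asin((r1+r2)/C) = asin(27/38) = 45.2778°
wrap1 = wrap2 = π + 2β = 270.5555°
tangent length = C·cosβ = 26.7395
L = (r1+r2)·wrap + 2·C·cosβ = 27·4.7221 + 2·26.7395 = 180.9752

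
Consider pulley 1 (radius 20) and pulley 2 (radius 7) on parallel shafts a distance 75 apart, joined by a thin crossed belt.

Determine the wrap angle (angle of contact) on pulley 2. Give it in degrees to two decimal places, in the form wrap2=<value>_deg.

crossed belt: β = asin((r1+r2)/C) = asin(27/75) = 21.1002°
wrap1 = wrap2 = π + 2β = 222.2004°

wrap2=222.20_deg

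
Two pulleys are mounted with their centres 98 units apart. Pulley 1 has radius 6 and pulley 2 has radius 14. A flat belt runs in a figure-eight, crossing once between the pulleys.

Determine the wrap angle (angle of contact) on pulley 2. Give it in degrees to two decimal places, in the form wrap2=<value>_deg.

wrap2=203.55_deg

crossed belt: β = asin((r1+r2)/C) = asin(20/98) = 11.7757°
wrap1 = wrap2 = π + 2β = 203.5515°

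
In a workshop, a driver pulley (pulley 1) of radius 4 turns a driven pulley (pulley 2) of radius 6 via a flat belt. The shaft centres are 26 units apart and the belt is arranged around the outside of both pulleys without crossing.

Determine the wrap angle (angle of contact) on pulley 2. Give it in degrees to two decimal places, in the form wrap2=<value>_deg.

wrap2=188.82_deg

open belt: β = asin((r2−r1)/C) = asin(2/26) = 4.4117°
wrap1 = π − 2β = 171.1765°
wrap2 = π + 2β = 188.8235°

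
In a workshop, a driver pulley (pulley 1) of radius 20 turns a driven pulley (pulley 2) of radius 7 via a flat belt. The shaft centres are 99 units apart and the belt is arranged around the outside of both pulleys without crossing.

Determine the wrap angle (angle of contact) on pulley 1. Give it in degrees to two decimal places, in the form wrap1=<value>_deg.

open belt: β = asin((r2−r1)/C) = asin(-13/99) = -7.5455°
wrap1 = π − 2β = 195.0910°
wrap2 = π + 2β = 164.9090°

wrap1=195.09_deg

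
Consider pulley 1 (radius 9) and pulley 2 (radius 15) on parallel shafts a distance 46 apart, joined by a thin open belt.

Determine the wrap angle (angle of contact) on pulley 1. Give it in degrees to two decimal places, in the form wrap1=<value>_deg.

wrap1=165.01_deg

open belt: β = asin((r2−r1)/C) = asin(6/46) = 7.4947°
wrap1 = π − 2β = 165.0106°
wrap2 = π + 2β = 194.9894°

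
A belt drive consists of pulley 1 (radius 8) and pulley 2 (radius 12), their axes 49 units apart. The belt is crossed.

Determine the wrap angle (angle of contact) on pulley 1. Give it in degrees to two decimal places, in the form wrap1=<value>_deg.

crossed belt: β = asin((r1+r2)/C) = asin(20/49) = 24.0895°
wrap1 = wrap2 = π + 2β = 228.1790°

wrap1=228.18_deg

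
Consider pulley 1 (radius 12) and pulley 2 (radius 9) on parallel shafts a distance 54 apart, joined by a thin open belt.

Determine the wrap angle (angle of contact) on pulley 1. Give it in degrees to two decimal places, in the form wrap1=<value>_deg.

open belt: β = asin((r2−r1)/C) = asin(-3/54) = -3.1847°
wrap1 = π − 2β = 186.3695°
wrap2 = π + 2β = 173.6305°

wrap1=186.37_deg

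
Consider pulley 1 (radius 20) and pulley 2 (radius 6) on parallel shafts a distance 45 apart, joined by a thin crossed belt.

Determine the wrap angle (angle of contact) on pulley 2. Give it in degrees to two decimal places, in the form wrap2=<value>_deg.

wrap2=250.59_deg

crossed belt: β = asin((r1+r2)/C) = asin(26/45) = 35.2944°
wrap1 = wrap2 = π + 2β = 250.5888°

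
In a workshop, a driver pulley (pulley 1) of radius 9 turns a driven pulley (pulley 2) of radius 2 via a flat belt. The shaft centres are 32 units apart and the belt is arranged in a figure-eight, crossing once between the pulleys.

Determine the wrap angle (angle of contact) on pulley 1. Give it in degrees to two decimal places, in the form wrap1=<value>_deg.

wrap1=220.21_deg

crossed belt: β = asin((r1+r2)/C) = asin(11/32) = 20.1055°
wrap1 = wrap2 = π + 2β = 220.2110°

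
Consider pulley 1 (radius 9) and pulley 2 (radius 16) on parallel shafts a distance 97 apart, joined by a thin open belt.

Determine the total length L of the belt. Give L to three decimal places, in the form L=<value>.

L=273.045

open belt: β = asin((r2−r1)/C) = asin(7/97) = 4.1383°
wrap1 = π − 2β = 171.7233°
wrap2 = π + 2β = 188.2767°
tangent length = C·cosβ = 96.7471
L = r1·wrap1 + r2·wrap2 + 2·C·cosβ = 9·2.9971 + 16·3.2860 + 2·96.7471 = 273.0452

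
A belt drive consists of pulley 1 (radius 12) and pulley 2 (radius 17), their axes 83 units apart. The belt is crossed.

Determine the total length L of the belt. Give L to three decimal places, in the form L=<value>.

L=267.346

crossed belt: β = asin((r1+r2)/C) = asin(29/83) = 20.4505°
wrap1 = wrap2 = π + 2β = 220.9009°
tangent length = C·cosβ = 77.7689
L = (r1+r2)·wrap + 2·C·cosβ = 29·3.8554 + 2·77.7689 = 267.3458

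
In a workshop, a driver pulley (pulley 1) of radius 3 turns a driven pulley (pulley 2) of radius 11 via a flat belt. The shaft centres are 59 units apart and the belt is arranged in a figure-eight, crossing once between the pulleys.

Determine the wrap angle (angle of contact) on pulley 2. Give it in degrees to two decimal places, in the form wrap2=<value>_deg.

crossed belt: β = asin((r1+r2)/C) = asin(14/59) = 13.7265°
wrap1 = wrap2 = π + 2β = 207.4531°

wrap2=207.45_deg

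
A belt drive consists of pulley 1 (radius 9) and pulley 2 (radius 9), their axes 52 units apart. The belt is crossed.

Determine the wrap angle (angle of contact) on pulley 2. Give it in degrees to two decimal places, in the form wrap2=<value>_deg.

crossed belt: β = asin((r1+r2)/C) = asin(18/52) = 20.2522°
wrap1 = wrap2 = π + 2β = 220.5045°

wrap2=220.50_deg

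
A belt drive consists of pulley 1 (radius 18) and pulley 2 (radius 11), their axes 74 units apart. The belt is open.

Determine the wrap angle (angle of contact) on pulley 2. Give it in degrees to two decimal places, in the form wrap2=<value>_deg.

wrap2=169.14_deg

open belt: β = asin((r2−r1)/C) = asin(-7/74) = -5.4280°
wrap1 = π − 2β = 190.8560°
wrap2 = π + 2β = 169.1440°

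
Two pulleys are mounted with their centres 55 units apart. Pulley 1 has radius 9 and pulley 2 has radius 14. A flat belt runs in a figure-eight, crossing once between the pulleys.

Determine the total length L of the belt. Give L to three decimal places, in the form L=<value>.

L=192.023

crossed belt: β = asin((r1+r2)/C) = asin(23/55) = 24.7199°
wrap1 = wrap2 = π + 2β = 229.4397°
tangent length = C·cosβ = 49.9600
L = (r1+r2)·wrap + 2·C·cosβ = 23·4.0045 + 2·49.9600 = 192.0230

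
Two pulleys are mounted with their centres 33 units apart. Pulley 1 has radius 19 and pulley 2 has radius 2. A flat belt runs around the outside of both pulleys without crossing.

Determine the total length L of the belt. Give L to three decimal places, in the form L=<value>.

L=140.942

open belt: β = asin((r2−r1)/C) = asin(-17/33) = -31.0076°
wrap1 = π − 2β = 242.0152°
wrap2 = π + 2β = 117.9848°
tangent length = C·cosβ = 28.2843
L = r1·wrap1 + r2·wrap2 + 2·C·cosβ = 19·4.2240 + 2·2.0592 + 2·28.2843 = 140.9423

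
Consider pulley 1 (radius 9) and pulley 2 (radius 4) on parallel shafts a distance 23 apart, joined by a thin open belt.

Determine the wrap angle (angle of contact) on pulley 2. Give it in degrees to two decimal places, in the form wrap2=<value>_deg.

wrap2=154.89_deg

open belt: β = asin((r2−r1)/C) = asin(-5/23) = -12.5559°
wrap1 = π − 2β = 205.1117°
wrap2 = π + 2β = 154.8883°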